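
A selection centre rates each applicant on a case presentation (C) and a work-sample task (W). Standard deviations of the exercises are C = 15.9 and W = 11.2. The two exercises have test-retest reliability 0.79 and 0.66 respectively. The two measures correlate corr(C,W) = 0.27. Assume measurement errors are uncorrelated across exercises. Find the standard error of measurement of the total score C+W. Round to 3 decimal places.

9.785

Var(total) = 378.25 + 96.1632 = 474.413.
True-score variance = 282.51 + 96.1632 = 378.674, so reliability = 0.7982.
Error variance = 474.413 − 378.674 = 95.7397; SEM = √95.7397 = 9.785.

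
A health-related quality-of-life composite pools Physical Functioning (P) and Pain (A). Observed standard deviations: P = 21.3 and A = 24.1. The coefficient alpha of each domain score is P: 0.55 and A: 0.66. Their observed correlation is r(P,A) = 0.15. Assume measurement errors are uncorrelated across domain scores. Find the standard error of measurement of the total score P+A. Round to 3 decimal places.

20.041

Var(total) = 1034.5 + 153.999 = 1188.5.
True-score variance = 632.864 + 153.999 = 786.863, so reliability = 0.6621.
Error variance = 1188.5 − 786.863 = 401.636; SEM = √401.636 = 20.041.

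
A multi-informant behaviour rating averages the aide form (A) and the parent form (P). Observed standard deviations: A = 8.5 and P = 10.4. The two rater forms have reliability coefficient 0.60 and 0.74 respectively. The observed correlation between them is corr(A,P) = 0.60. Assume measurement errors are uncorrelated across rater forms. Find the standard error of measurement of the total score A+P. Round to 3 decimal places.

Var(total) = 180.41 + 106.08 = 286.49.
True-score variance = 123.388 + 106.08 = 229.468, so reliability = 0.8010.
Error variance = 286.49 − 229.468 = 57.0216; SEM = √57.0216 = 7.551.

7.551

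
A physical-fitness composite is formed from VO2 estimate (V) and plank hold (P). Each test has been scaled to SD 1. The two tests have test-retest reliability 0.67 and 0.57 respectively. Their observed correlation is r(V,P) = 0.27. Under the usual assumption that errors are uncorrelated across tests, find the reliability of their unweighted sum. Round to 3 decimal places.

Var(V+P) = 2 + 2·[0.27] = 2 + 0.54 = 2.54.
Under uncorrelated errors the observed covariances equal the true-score covariances, so only the own-variance terms attenuate.
True-score variance = [0.67 + 0.57] + 0.54 = 1.24 + 0.54 = 1.78.
Reliability = 1.78 / 2.54 = 0.701.

0.701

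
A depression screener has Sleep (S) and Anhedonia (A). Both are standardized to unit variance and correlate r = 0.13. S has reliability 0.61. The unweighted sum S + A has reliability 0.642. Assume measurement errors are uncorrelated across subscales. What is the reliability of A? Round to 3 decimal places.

Var(S+A) = 2 + 2·0.13 = 2.260.
True-score variance = ρ_S + ρ_A + 2·0.13, so 0.642 = (0.61 + ρ_A + 0.26) / 2.260.
ρ_A = 0.642·2.260 − 0.61 − 0.26 = 0.581.

0.581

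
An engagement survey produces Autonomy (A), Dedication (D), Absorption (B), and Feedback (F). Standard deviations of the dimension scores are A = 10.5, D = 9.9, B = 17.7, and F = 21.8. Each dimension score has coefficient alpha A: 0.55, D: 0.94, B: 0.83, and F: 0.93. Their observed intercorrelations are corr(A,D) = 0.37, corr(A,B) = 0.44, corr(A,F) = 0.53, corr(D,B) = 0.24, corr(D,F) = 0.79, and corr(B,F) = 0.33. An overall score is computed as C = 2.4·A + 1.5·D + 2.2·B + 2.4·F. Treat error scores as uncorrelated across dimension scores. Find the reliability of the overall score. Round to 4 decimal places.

0.9287

Var(C) = 2.4²·10.5² + 1.5²·9.9² + 2.2²·17.7² + 2.4²·21.8² + 2·[3.6·10.5·9.9·0.37 + 5.28·10.5·17.7·0.44 + 5.76·10.5·21.8·0.53 + 3.3·9.9·17.7·0.24 + 3.6·9.9·21.8·0.79 + 5.28·17.7·21.8·0.33] = 5109.27 + 5387.82 = 10497.1.
Because errors are independent across components, Cov(Tᵢ,Tⱼ) = Cov(Xᵢ,Xⱼ); the off-diagonal part of the true-score variance is the same as above.
True-score variance = [2.4²·10.5²·0.55 + 1.5²·9.9²·0.94 + 2.2²·17.7²·0.83 + 2.4²·21.8²·0.93] + 5387.82 = 4360.88 + 5387.82 = 9748.7.
Reliability = 9748.7 / 10497.1 = 0.9287.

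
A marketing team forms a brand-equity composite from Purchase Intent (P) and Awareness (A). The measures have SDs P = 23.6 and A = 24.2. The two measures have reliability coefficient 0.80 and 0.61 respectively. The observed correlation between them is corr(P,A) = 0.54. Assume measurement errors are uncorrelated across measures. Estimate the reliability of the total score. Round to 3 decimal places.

0.807

Var(P+A) = 23.6² + 24.2² + 2·[23.6·24.2·0.54] = 1142.6 + 616.81 = 1759.41.
Under uncorrelated errors the observed covariances equal the true-score covariances, so only the own-variance terms attenuate.
True-score variance = [23.6²·0.80 + 24.2²·0.61] + 616.81 = 802.808 + 616.81 = 1419.62.
Reliability = 1419.62 / 1759.41 = 0.807.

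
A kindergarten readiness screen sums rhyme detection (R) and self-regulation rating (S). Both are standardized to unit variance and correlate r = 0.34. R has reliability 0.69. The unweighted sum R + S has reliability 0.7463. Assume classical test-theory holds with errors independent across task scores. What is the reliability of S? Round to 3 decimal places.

0.630

Var(R+S) = 2 + 2·0.34 = 2.680.
True-score variance = ρ_R + ρ_S + 2·0.34, so 0.7463 = (0.69 + ρ_S + 0.68) / 2.680.
ρ_S = 0.7463·2.680 − 0.69 − 0.68 = 0.630.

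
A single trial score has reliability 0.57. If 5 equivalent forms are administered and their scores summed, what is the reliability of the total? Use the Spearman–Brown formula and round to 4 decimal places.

ρ_k = kρ / (1 + (k−1)ρ) = 5·0.57 / (1 + 4·0.57) = 2.850 / 3.280 = 0.8689.

0.8689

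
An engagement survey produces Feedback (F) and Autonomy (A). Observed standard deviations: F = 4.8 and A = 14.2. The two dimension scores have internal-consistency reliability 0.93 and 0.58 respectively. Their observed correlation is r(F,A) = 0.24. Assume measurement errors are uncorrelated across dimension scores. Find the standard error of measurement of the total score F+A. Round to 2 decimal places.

9.29

Var(total) = 224.68 + 32.7168 = 257.397.
True-score variance = 138.378 + 32.7168 = 171.095, so reliability = 0.6647.
Error variance = 257.397 − 171.095 = 86.3016; SEM = √86.3016 = 9.29.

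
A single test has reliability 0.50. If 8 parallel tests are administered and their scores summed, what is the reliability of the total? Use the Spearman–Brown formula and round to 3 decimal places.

ρ_k = kρ / (1 + (k−1)ρ) = 8·0.50 / (1 + 7·0.50) = 4.000 / 4.500 = 0.889.

0.889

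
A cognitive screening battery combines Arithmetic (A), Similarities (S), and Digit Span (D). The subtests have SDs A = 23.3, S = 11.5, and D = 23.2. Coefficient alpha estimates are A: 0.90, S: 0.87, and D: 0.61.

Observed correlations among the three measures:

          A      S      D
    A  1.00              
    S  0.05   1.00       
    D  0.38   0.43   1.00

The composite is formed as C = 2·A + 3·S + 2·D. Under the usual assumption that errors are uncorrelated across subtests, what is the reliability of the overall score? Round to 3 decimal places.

Var(C) = 2²·23.3² + 3²·11.5² + 2²·23.2² + 2·[6·23.3·11.5·0.05 + 4·23.3·23.2·0.38 + 6·11.5·23.2·0.43] = 5514.77 + 3180.76 = 8695.53.
Under uncorrelated errors the observed covariances equal the true-score covariances, so only the own-variance terms attenuate.
True-score variance = [2²·23.3²·0.90 + 3²·11.5²·0.87 + 2²·23.2²·0.61] + 3180.76 = 4303.23 + 3180.76 = 7483.99.
Reliability = 7483.99 / 8695.53 = 0.861.

0.861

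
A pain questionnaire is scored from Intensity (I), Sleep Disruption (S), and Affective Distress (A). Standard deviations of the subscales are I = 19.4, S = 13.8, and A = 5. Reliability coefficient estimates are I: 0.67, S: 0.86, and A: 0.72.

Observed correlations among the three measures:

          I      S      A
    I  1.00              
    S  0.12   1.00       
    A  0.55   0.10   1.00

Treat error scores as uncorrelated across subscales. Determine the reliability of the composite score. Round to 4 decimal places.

0.7967

Var(I+S+A) = 19.4² + 13.8² + 5² + 2·[19.4·13.8·0.12 + 19.4·5·0.55 + 13.8·5·0.10] = 591.8 + 184.753 = 776.553.
With uncorrelated errors the cross-covariances are all true-score covariance, so they carry over unchanged; only the diagonal terms shrink to ρᵢσᵢ².
True-score variance = [19.4²·0.67 + 13.8²·0.86 + 5²·0.72] + 184.753 = 433.94 + 184.753 = 618.692.
Reliability = 618.692 / 776.553 = 0.7967.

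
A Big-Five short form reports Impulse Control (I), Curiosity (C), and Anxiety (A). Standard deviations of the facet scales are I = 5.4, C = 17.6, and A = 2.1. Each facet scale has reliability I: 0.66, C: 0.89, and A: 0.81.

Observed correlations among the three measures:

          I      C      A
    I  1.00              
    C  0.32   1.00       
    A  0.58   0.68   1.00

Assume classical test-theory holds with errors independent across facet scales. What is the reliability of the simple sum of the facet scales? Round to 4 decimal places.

Var(I+C+A) = 5.4² + 17.6² + 2.1² + 2·[5.4·17.6·0.32 + 5.4·2.1·0.58 + 17.6·2.1·0.68] = 343.33 + 124.246 = 467.576.
With uncorrelated errors the cross-covariances are all true-score covariance, so they carry over unchanged; only the diagonal terms shrink to ρᵢσᵢ².
True-score variance = [5.4²·0.66 + 17.6²·0.89 + 2.1²·0.81] + 124.246 = 298.504 + 124.246 = 422.75.
Reliability = 422.75 / 467.576 = 0.9041.

0.9041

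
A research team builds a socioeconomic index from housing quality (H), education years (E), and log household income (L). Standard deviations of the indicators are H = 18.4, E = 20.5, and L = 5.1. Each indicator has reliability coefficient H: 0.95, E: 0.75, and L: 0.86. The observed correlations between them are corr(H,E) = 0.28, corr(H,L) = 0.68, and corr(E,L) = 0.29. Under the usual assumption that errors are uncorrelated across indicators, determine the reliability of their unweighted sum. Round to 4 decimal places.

0.8939

Var(H+E+L) = 18.4² + 20.5² + 5.1² + 2·[18.4·20.5·0.28 + 18.4·5.1·0.68 + 20.5·5.1·0.29] = 784.82 + 399.493 = 1184.31.
Because errors are independent across components, Cov(Tᵢ,Tⱼ) = Cov(Xᵢ,Xⱼ); the off-diagonal part of the true-score variance is the same as above.
True-score variance = [18.4²·0.95 + 20.5²·0.75 + 5.1²·0.86] + 399.493 = 659.188 + 399.493 = 1058.68.
Reliability = 1058.68 / 1184.31 = 0.8939.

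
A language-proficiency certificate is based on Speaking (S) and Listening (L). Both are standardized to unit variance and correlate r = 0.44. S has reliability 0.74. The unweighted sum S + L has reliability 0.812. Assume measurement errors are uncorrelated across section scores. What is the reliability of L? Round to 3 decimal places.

Var(S+L) = 2 + 2·0.44 = 2.880.
True-score variance = ρ_S + ρ_L + 2·0.44, so 0.812 = (0.74 + ρ_L + 0.88) / 2.880.
ρ_L = 0.812·2.880 − 0.74 − 0.88 = 0.719.

0.719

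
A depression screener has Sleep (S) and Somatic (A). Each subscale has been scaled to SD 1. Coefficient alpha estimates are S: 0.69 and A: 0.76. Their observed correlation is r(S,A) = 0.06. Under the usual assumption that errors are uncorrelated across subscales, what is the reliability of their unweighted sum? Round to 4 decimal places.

0.7406

Var(S+A) = 2 + 2·[0.06] = 2 + 0.12 = 2.12.
Because errors are independent across components, Cov(Tᵢ,Tⱼ) = Cov(Xᵢ,Xⱼ); the off-diagonal part of the true-score variance is the same as above.
True-score variance = [0.69 + 0.76] + 0.12 = 1.45 + 0.12 = 1.57.
Reliability = 1.57 / 2.12 = 0.7406.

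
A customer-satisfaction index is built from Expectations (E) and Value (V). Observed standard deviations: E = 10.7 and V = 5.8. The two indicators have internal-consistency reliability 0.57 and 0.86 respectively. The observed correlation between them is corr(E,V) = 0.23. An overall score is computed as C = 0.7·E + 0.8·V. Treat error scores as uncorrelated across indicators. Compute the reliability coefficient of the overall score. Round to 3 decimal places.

Var(C) = 0.7²·10.7² + 0.8²·5.8² + 2·[0.56·10.7·5.8·0.23] = 77.6297 + 15.9867 = 93.6164.
Under uncorrelated errors the observed covariances equal the true-score covariances, so only the own-variance terms attenuate.
True-score variance = [0.7²·10.7²·0.57 + 0.8²·5.8²·0.86] + 15.9867 = 50.4925 + 15.9867 = 66.4792.
Reliability = 66.4792 / 93.6164 = 0.710.

0.710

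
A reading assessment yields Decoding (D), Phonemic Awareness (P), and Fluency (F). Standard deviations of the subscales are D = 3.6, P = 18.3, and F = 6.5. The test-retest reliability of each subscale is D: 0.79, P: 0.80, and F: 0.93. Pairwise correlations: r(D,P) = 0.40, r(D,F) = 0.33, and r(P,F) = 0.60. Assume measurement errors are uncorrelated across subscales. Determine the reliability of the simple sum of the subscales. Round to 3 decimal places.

Var(D+P+F) = 3.6² + 18.3² + 6.5² + 2·[3.6·18.3·0.40 + 3.6·6.5·0.33 + 18.3·6.5·0.60] = 390.1 + 210.888 = 600.988.
Because errors are independent across components, Cov(Tᵢ,Tⱼ) = Cov(Xᵢ,Xⱼ); the off-diagonal part of the true-score variance is the same as above.
True-score variance = [3.6²·0.79 + 18.3²·0.80 + 6.5²·0.93] + 210.888 = 317.443 + 210.888 = 528.331.
Reliability = 528.331 / 600.988 = 0.879.

0.879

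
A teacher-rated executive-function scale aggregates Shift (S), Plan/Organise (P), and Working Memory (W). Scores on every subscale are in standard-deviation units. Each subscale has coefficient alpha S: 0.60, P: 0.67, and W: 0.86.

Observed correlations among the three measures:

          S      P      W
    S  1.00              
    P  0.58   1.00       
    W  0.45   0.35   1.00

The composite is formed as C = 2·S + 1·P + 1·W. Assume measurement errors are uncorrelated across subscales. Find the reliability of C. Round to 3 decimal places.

Var(C) = 2² + 1 + 1 + 2·[2·0.58 + 2·0.45 + 0.35] = 6 + 4.82 = 10.82.
With uncorrelated errors the cross-covariances are all true-score covariance, so they carry over unchanged; only the diagonal terms shrink to ρᵢσᵢ².
True-score variance = [2²·0.60 + 0.67 + 0.86] + 4.82 = 3.93 + 4.82 = 8.75.
Reliability = 8.75 / 10.82 = 0.809.

0.809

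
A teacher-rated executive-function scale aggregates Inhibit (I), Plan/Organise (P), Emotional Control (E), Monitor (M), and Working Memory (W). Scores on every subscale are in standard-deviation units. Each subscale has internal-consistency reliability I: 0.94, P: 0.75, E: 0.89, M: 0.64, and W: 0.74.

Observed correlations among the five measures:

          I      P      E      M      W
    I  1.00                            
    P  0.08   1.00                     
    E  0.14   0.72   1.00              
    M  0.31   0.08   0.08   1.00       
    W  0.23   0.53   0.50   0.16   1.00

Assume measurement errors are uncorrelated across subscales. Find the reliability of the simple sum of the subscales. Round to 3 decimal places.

0.902

Var(I+P+E+M+W) = 5 + 2·[0.08 + 0.14 + 0.31 + 0.23 + 0.72 + 0.08 + 0.53 + 0.08 + 0.50 + 0.16] = 5 + 5.66 = 10.66.
Because errors are independent across components, Cov(Tᵢ,Tⱼ) = Cov(Xᵢ,Xⱼ); the off-diagonal part of the true-score variance is the same as above.
True-score variance = [0.94 + 0.75 + 0.89 + 0.64 + 0.74] + 5.66 = 3.96 + 5.66 = 9.62.
Reliability = 9.62 / 10.66 = 0.902.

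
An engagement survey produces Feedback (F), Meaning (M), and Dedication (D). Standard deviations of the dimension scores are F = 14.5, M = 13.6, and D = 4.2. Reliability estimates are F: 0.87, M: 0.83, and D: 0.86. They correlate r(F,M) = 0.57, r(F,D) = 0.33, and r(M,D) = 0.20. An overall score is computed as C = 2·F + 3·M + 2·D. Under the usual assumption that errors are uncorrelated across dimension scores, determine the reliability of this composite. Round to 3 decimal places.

Var(C) = 2²·14.5² + 3²·13.6² + 2²·4.2² + 2·[6·14.5·13.6·0.57 + 4·14.5·4.2·0.33 + 6·13.6·4.2·0.20] = 2576.2 + 1646.71 = 4222.91.
Under uncorrelated errors the observed covariances equal the true-score covariances, so only the own-variance terms attenuate.
True-score variance = [2²·14.5²·0.87 + 3²·13.6²·0.83 + 2²·4.2²·0.86] + 1646.71 = 2174 + 1646.71 = 3820.71.
Reliability = 3820.71 / 4222.91 = 0.905.

0.905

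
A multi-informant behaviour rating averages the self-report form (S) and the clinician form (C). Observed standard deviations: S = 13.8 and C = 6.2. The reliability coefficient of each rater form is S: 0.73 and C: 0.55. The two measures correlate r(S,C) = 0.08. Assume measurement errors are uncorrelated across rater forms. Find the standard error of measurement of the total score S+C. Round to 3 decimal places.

8.290

Var(total) = 228.88 + 13.6896 = 242.57.
True-score variance = 160.163 + 13.6896 = 173.853, so reliability = 0.7167.
Error variance = 242.57 − 173.853 = 68.7168; SEM = √68.7168 = 8.290.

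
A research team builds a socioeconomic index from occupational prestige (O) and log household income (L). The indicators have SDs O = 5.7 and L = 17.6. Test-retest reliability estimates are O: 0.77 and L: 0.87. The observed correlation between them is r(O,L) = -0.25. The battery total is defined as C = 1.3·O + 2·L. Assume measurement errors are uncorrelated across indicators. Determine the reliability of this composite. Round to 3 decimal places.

0.851

Var(C) = 1.3²·5.7² + 2²·17.6² + 2·[2.6·5.7·17.6·(-0.25)] = 1293.95 − 130.416 = 1163.53.
Because errors are independent across components, Cov(Tᵢ,Tⱼ) = Cov(Xᵢ,Xⱼ); the off-diagonal part of the true-score variance is the same as above.
True-score variance = [1.3²·5.7²·0.77 + 2²·17.6²·0.87] − 130.416 = 1120.24 − 130.416 = 989.828.
Reliability = 989.828 / 1163.53 = 0.851.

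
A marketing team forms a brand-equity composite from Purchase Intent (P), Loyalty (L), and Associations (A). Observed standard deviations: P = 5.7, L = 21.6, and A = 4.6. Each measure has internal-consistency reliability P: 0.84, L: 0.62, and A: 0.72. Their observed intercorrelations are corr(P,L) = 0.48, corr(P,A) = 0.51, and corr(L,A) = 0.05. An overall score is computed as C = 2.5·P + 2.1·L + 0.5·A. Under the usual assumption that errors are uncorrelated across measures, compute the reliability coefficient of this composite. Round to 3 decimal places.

0.722

Var(C) = 2.5²·5.7² + 2.1²·21.6² + 0.5²·4.6² + 2·[5.25·5.7·21.6·0.48 + 1.25·5.7·4.6·0.51 + 1.05·21.6·4.6·0.05] = 2265.88 + 664.388 = 2930.27.
With uncorrelated errors the cross-covariances are all true-score covariance, so they carry over unchanged; only the diagonal terms shrink to ρᵢσᵢ².
True-score variance = [2.5²·5.7²·0.84 + 2.1²·21.6²·0.62 + 0.5²·4.6²·0.72] + 664.388 = 1450.05 + 664.388 = 2114.44.
Reliability = 2114.44 / 2930.27 = 0.722.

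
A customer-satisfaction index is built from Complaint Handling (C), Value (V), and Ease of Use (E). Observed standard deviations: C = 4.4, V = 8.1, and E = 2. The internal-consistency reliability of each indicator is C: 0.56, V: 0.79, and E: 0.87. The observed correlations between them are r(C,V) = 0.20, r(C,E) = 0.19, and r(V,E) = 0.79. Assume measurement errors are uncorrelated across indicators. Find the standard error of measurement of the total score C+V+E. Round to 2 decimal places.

Var(total) = 88.97 + 43.196 = 132.166.
True-score variance = 66.1535 + 43.196 = 109.35, so reliability = 0.8274.
Error variance = 132.166 − 109.35 = 22.8165; SEM = √22.8165 = 4.78.

4.78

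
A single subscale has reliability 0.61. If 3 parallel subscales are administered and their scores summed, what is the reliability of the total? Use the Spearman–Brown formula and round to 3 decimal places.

ρ_k = kρ / (1 + (k−1)ρ) = 3·0.61 / (1 + 2·0.61) = 1.830 / 2.220 = 0.824.

0.824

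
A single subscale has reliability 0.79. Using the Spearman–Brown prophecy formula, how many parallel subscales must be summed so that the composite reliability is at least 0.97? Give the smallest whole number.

9

k ≥ ρ*(1−ρ₁)/(ρ₁(1−ρ*)) = 0.97·0.21 / (0.79·0.03) = 8.595.
Smallest integer k = 9.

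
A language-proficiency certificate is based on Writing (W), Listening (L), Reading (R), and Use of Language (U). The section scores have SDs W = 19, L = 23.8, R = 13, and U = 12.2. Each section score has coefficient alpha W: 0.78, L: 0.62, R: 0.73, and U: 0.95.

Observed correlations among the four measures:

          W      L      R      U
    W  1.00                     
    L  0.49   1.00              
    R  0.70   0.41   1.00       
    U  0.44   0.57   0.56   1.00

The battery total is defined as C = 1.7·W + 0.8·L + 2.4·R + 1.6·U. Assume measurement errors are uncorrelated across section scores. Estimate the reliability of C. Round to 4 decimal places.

Var(C) = 1.7²·19² + 0.8²·23.8² + 2.4²·13² + 1.6²·12.2² + 2·[1.36·19·23.8·0.49 + 4.08·19·13·0.70 + 2.72·19·12.2·0.44 + 1.92·23.8·13·0.41 + 1.28·23.8·12.2·0.57 + 3.84·13·12.2·0.56] = 2760.28 + 4161.31 = 6921.59.
With uncorrelated errors the cross-covariances are all true-score covariance, so they carry over unchanged; only the diagonal terms shrink to ρᵢσᵢ².
True-score variance = [1.7²·19²·0.78 + 0.8²·23.8²·0.62 + 2.4²·13²·0.73 + 1.6²·12.2²·0.95] + 4161.31 = 2111.12 + 4161.31 = 6272.43.
Reliability = 6272.43 / 6921.59 = 0.9062.

0.9062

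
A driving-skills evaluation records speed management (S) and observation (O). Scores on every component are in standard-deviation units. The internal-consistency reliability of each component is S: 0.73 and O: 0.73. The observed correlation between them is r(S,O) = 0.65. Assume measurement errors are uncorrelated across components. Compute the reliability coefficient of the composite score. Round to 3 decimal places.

Var(S+O) = 2 + 2·[0.65] = 2 + 1.3 = 3.3.
With uncorrelated errors the cross-covariances are all true-score covariance, so they carry over unchanged; only the diagonal terms shrink to ρᵢσᵢ².
True-score variance = [0.73 + 0.73] + 1.3 = 1.46 + 1.3 = 2.76.
Reliability = 2.76 / 3.3 = 0.836.

0.836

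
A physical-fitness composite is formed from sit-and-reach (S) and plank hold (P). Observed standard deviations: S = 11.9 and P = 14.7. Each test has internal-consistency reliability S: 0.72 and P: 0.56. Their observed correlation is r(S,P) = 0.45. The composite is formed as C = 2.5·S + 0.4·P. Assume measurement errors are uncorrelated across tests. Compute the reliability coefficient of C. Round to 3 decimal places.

0.756

Var(C) = 2.5²·11.9² + 0.4²·14.7² + 2·[11.9·14.7·0.45] = 919.637 + 157.437 = 1077.07.
Under uncorrelated errors the observed covariances equal the true-score covariances, so only the own-variance terms attenuate.
True-score variance = [2.5²·11.9²·0.72 + 0.4²·14.7²·0.56] + 157.437 = 656.607 + 157.437 = 814.044.
Reliability = 814.044 / 1077.07 = 0.756.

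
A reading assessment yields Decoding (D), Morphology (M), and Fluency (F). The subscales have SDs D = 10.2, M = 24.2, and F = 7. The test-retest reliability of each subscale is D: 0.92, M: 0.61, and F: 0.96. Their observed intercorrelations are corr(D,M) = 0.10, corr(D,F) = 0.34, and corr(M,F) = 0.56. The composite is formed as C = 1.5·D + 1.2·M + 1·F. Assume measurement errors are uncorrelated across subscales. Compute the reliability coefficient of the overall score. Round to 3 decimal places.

0.769

Var(C) = 1.5²·10.2² + 1.2²·24.2² + 7² + 2·[1.8·10.2·24.2·0.10 + 1.5·10.2·7·0.34 + 1.2·24.2·7·0.56] = 1126.41 + 389.364 = 1515.78.
Under uncorrelated errors the observed covariances equal the true-score covariances, so only the own-variance terms attenuate.
True-score variance = [1.5²·10.2²·0.92 + 1.2²·24.2²·0.61 + 7²·0.96] + 389.364 = 776.829 + 389.364 = 1166.19.
Reliability = 1166.19 / 1515.78 = 0.769.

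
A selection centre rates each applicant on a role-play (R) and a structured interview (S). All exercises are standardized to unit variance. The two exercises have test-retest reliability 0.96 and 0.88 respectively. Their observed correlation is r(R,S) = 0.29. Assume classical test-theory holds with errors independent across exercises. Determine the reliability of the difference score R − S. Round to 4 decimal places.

Var(R−S) = 1 + 1 − 2·0.29 = 2 − 0.58 = 1.42.
With uncorrelated errors the cross-covariances are all true-score covariance, so they carry over unchanged; only the diagonal terms shrink to ρᵢσᵢ².
True-score variance = [0.96 + 0.88] − 0.58 = 1.84 − 0.58 = 1.26.
Reliability = 1.26 / 1.42 = 0.8873.

0.8873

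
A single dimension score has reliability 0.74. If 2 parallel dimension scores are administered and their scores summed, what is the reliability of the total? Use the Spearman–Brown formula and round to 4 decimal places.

0.8506

ρ_k = kρ / (1 + (k−1)ρ) = 2·0.74 / (1 + 1·0.74) = 1.480 / 1.740 = 0.8506.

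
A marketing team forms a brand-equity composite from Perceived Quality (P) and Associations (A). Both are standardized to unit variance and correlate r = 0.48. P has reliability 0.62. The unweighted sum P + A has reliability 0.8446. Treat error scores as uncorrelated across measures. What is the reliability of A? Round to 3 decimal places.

Var(P+A) = 2 + 2·0.48 = 2.960.
True-score variance = ρ_P + ρ_A + 2·0.48, so 0.8446 = (0.62 + ρ_A + 0.96) / 2.960.
ρ_A = 0.8446·2.960 − 0.62 − 0.96 = 0.920.

0.920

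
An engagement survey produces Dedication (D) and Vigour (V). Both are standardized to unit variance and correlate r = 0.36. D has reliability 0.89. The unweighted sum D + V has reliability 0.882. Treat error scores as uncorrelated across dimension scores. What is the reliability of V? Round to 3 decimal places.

0.789

Var(D+V) = 2 + 2·0.36 = 2.720.
True-score variance = ρ_D + ρ_V + 2·0.36, so 0.882 = (0.89 + ρ_V + 0.72) / 2.720.
ρ_V = 0.882·2.720 − 0.89 − 0.72 = 0.789.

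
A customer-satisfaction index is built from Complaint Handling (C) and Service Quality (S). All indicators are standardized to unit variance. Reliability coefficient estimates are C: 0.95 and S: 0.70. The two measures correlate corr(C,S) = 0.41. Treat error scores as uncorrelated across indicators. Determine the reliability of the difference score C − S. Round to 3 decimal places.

Var(C−S) = 1 + 1 − 2·0.41 = 2 − 0.82 = 1.18.
Because errors are independent across components, Cov(Tᵢ,Tⱼ) = Cov(Xᵢ,Xⱼ); the off-diagonal part of the true-score variance is the same as above.
True-score variance = [0.95 + 0.70] − 0.82 = 1.65 − 0.82 = 0.83.
Reliability = 0.83 / 1.18 = 0.703.

0.703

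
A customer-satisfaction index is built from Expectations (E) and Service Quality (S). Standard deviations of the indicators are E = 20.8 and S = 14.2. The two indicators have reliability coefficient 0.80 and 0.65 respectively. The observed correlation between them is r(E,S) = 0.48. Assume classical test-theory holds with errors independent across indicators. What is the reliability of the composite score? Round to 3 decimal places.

Var(E+S) = 20.8² + 14.2² + 2·[20.8·14.2·0.48] = 634.28 + 283.546 = 917.826.
Because errors are independent across components, Cov(Tᵢ,Tⱼ) = Cov(Xᵢ,Xⱼ); the off-diagonal part of the true-score variance is the same as above.
True-score variance = [20.8²·0.80 + 14.2²·0.65] + 283.546 = 477.178 + 283.546 = 760.724.
Reliability = 760.724 / 917.826 = 0.829.

0.829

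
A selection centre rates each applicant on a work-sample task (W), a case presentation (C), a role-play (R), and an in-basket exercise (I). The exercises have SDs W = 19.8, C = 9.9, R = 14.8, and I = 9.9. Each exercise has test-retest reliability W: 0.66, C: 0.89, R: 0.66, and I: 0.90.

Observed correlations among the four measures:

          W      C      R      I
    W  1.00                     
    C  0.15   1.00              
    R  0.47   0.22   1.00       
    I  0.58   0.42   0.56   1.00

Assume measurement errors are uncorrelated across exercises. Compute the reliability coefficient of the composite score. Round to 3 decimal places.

Var(W+C+R+I) = 19.8² + 9.9² + 14.8² + 9.9² + 2·[19.8·9.9·0.15 + 19.8·14.8·0.47 + 19.8·9.9·0.58 + 9.9·14.8·0.22 + 9.9·9.9·0.42 + 14.8·9.9·0.56] = 807.1 + 872.546 = 1679.65.
Under uncorrelated errors the observed covariances equal the true-score covariances, so only the own-variance terms attenuate.
True-score variance = [19.8²·0.66 + 9.9²·0.89 + 14.8²·0.66 + 9.9²·0.90] + 872.546 = 578.751 + 872.546 = 1451.3.
Reliability = 1451.3 / 1679.65 = 0.864.

0.864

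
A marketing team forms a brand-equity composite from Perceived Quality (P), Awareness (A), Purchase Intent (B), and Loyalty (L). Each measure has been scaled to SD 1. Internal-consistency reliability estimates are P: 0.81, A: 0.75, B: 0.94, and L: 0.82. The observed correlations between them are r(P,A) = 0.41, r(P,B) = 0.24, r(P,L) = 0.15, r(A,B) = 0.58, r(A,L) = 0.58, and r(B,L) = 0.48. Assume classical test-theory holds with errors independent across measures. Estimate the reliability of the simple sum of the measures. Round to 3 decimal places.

Var(P+A+B+L) = 4 + 2·[0.41 + 0.24 + 0.15 + 0.58 + 0.58 + 0.48] = 4 + 4.88 = 8.88.
With uncorrelated errors the cross-covariances are all true-score covariance, so they carry over unchanged; only the diagonal terms shrink to ρᵢσᵢ².
True-score variance = [0.81 + 0.75 + 0.94 + 0.82] + 4.88 = 3.32 + 4.88 = 8.2.
Reliability = 8.2 / 8.88 = 0.923.

0.923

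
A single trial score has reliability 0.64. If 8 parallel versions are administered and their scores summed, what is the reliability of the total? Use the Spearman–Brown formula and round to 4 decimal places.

ρ_k = kρ / (1 + (k−1)ρ) = 8·0.64 / (1 + 7·0.64) = 5.120 / 5.480 = 0.9343.

0.9343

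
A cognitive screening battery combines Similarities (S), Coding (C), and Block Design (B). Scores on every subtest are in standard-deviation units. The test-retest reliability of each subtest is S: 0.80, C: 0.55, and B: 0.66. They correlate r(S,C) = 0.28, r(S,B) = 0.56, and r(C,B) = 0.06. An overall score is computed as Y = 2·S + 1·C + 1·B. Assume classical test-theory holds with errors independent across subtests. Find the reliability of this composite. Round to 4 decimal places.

0.8323

Var(Y) = 2² + 1 + 1 + 2·[2·0.28 + 2·0.56 + 0.06] = 6 + 3.48 = 9.48.
With uncorrelated errors the cross-covariances are all true-score covariance, so they carry over unchanged; only the diagonal terms shrink to ρᵢσᵢ².
True-score variance = [2²·0.80 + 0.55 + 0.66] + 3.48 = 4.41 + 3.48 = 7.89.
Reliability = 7.89 / 9.48 = 0.8323.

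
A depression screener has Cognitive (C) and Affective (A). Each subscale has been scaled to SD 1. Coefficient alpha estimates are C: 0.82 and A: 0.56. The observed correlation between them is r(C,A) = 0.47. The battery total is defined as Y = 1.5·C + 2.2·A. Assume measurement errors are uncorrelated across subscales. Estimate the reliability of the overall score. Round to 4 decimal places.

0.7513

Var(Y) = 1.5² + 2.2² + 2·[3.3·0.47] = 7.09 + 3.102 = 10.192.
Because errors are independent across components, Cov(Tᵢ,Tⱼ) = Cov(Xᵢ,Xⱼ); the off-diagonal part of the true-score variance is the same as above.
True-score variance = [1.5²·0.82 + 2.2²·0.56] + 3.102 = 4.5554 + 3.102 = 7.6574.
Reliability = 7.6574 / 10.192 = 0.7513.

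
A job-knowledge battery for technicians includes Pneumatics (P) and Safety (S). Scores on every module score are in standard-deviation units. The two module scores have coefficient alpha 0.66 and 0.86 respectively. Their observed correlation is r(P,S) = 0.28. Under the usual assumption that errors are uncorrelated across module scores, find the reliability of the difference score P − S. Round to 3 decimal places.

Var(P−S) = 1 + 1 − 2·0.28 = 2 − 0.56 = 1.44.
With uncorrelated errors the cross-covariances are all true-score covariance, so they carry over unchanged; only the diagonal terms shrink to ρᵢσᵢ².
True-score variance = [0.66 + 0.86] − 0.56 = 1.52 − 0.56 = 0.96.
Reliability = 0.96 / 1.44 = 0.667.

0.667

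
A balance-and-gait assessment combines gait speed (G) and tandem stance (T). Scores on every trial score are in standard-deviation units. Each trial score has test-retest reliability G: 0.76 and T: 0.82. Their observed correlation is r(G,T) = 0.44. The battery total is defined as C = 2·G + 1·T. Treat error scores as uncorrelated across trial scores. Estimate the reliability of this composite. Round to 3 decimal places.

0.831

Var(C) = 2² + 1 + 2·[2·0.44] = 5 + 1.76 = 6.76.
Because errors are independent across components, Cov(Tᵢ,Tⱼ) = Cov(Xᵢ,Xⱼ); the off-diagonal part of the true-score variance is the same as above.
True-score variance = [2²·0.76 + 0.82] + 1.76 = 3.86 + 1.76 = 5.62.
Reliability = 5.62 / 6.76 = 0.831.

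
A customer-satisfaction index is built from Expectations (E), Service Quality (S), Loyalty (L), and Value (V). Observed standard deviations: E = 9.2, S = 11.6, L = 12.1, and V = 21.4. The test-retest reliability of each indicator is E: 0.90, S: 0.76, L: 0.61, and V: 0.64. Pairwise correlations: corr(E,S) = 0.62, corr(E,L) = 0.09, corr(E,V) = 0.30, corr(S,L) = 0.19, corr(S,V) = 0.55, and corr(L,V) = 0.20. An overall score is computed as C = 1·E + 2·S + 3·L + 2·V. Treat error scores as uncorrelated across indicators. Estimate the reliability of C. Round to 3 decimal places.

0.794

Var(C) = 9.2² + 2²·11.6² + 3²·12.1² + 2²·21.4² + 2·[2·9.2·11.6·0.62 + 3·9.2·12.1·0.09 + 2·9.2·21.4·0.30 + 6·11.6·12.1·0.19 + 4·11.6·21.4·0.55 + 6·12.1·21.4·0.20] = 3772.41 + 2594.77 = 6367.18.
With uncorrelated errors the cross-covariances are all true-score covariance, so they carry over unchanged; only the diagonal terms shrink to ρᵢσᵢ².
True-score variance = [9.2²·0.90 + 2²·11.6²·0.76 + 3²·12.1²·0.61 + 2²·21.4²·0.64] + 2594.77 = 2461.41 + 2594.77 = 5056.17.
Reliability = 5056.17 / 6367.18 = 0.794.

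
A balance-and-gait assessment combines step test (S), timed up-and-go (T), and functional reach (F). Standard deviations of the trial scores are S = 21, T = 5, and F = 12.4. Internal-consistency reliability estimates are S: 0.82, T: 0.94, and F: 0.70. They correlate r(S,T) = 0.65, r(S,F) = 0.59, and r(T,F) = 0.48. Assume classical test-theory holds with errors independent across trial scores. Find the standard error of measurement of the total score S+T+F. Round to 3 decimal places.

Var(total) = 619.76 + 503.292 = 1123.05.
True-score variance = 492.752 + 503.292 = 996.044, so reliability = 0.8869.
Error variance = 1123.05 − 996.044 = 127.008; SEM = √127.008 = 11.270.

11.270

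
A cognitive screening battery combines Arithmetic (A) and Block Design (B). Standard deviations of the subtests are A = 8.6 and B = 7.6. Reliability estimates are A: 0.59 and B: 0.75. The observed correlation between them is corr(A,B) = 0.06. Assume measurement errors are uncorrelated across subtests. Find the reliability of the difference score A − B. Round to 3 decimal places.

0.639

Var(A−B) = 8.6² + 7.6² − 2·8.6·7.6·0.06 = 131.72 − 7.8432 = 123.877.
With uncorrelated errors the cross-covariances are all true-score covariance, so they carry over unchanged; only the diagonal terms shrink to ρᵢσᵢ².
True-score variance = [8.6²·0.59 + 7.6²·0.75] − 7.8432 = 86.9564 − 7.8432 = 79.1132.
Reliability = 79.1132 / 123.877 = 0.639.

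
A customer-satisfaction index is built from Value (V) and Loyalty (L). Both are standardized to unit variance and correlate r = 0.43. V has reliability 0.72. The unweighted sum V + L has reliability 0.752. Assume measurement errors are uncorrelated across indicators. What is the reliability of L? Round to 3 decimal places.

0.571

Var(V+L) = 2 + 2·0.43 = 2.860.
True-score variance = ρ_V + ρ_L + 2·0.43, so 0.752 = (0.72 + ρ_L + 0.86) / 2.860.
ρ_L = 0.752·2.860 − 0.72 − 0.86 = 0.571.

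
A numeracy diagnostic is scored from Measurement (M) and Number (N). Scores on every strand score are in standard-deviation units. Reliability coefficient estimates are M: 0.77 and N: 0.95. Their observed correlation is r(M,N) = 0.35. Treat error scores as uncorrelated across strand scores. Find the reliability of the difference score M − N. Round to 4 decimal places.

Var(M−N) = 1 + 1 − 2·0.35 = 2 − 0.7 = 1.3.
With uncorrelated errors the cross-covariances are all true-score covariance, so they carry over unchanged; only the diagonal terms shrink to ρᵢσᵢ².
True-score variance = [0.77 + 0.95] − 0.7 = 1.72 − 0.7 = 1.02.
Reliability = 1.02 / 1.3 = 0.7846.

0.7846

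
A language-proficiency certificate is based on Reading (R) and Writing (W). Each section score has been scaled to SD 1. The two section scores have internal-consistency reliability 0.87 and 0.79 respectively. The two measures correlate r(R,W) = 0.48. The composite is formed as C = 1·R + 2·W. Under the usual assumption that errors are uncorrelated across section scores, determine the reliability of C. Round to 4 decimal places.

Var(C) = 1 + 2² + 2·[2·0.48] = 5 + 1.92 = 6.92.
With uncorrelated errors the cross-covariances are all true-score covariance, so they carry over unchanged; only the diagonal terms shrink to ρᵢσᵢ².
True-score variance = [0.87 + 2²·0.79] + 1.92 = 4.03 + 1.92 = 5.95.
Reliability = 5.95 / 6.92 = 0.8598.

0.8598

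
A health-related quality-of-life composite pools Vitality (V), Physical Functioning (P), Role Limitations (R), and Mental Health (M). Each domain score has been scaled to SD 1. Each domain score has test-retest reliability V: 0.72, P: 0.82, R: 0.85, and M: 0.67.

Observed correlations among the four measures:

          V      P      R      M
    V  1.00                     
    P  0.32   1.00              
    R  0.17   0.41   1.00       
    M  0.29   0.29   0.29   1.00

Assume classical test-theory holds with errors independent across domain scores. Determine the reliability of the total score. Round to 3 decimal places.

0.875

Var(V+P+R+M) = 4 + 2·[0.32 + 0.17 + 0.29 + 0.41 + 0.29 + 0.29] = 4 + 3.54 = 7.54.
With uncorrelated errors the cross-covariances are all true-score covariance, so they carry over unchanged; only the diagonal terms shrink to ρᵢσᵢ².
True-score variance = [0.72 + 0.82 + 0.85 + 0.67] + 3.54 = 3.06 + 3.54 = 6.6.
Reliability = 6.6 / 7.54 = 0.875.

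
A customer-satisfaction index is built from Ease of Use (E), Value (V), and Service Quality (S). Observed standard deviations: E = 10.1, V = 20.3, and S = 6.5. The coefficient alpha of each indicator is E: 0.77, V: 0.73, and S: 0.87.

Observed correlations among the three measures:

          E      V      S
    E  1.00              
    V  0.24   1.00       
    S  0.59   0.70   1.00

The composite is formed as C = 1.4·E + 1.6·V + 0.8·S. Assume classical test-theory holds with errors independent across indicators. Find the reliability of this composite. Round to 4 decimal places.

0.8169

Var(C) = 1.4²·10.1² + 1.6²·20.3² + 0.8²·6.5² + 2·[2.24·10.1·20.3·0.24 + 1.12·10.1·6.5·0.59 + 1.28·20.3·6.5·0.70] = 1281.93 + 543.666 = 1825.6.
Under uncorrelated errors the observed covariances equal the true-score covariances, so only the own-variance terms attenuate.
True-score variance = [1.4²·10.1²·0.77 + 1.6²·20.3²·0.73 + 0.8²·6.5²·0.87] + 543.666 = 947.592 + 543.666 = 1491.26.
Reliability = 1491.26 / 1825.6 = 0.8169.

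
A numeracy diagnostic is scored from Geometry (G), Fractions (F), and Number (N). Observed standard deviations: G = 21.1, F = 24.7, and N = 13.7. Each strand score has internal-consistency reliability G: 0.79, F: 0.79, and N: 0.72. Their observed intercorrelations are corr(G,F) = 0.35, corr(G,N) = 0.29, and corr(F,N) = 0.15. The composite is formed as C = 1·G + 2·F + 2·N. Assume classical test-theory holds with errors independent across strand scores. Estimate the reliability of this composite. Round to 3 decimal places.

Var(C) = 21.1² + 2²·24.7² + 2²·13.7² + 2·[2·21.1·24.7·0.35 + 2·21.1·13.7·0.29 + 4·24.7·13.7·0.15] = 3636.33 + 1471.03 = 5107.36.
With uncorrelated errors the cross-covariances are all true-score covariance, so they carry over unchanged; only the diagonal terms shrink to ρᵢσᵢ².
True-score variance = [21.1²·0.79 + 2²·24.7²·0.79 + 2²·13.7²·0.72] + 1471.03 = 2820.15 + 1471.03 = 4291.17.
Reliability = 4291.17 / 5107.36 = 0.840.

0.840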